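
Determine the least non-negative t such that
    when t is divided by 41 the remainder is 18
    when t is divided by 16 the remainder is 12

From t ≡ 18 (mod 41) write t = 18 + 41s. Substituting into t ≡ 12 (mod 16) gives 41s ≡ 10 (mod 16), and since 9⁻¹ ≡ 9 (mod 16), s ≡ 10. Hence t ≡ 18 + 41·10 = 428 (mod 656).

428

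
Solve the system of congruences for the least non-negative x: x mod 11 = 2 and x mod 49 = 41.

90

From x ≡ 2 (mod 11) write x = 2 + 11t. Substituting into x ≡ 41 (mod 49) gives 11t ≡ 39 (mod 49), and since 11⁻¹ ≡ 9 (mod 49), t ≡ 8. Hence x ≡ 2 + 11·8 = 90 (mod 539).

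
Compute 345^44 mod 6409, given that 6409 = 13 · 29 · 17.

4254

Mod 13: 345 ≡ 7; by Fermat, exponent reduces to 44 mod 12 = 8; 7^8 ≡ 3 (mod 13).
Mod 29: 345 ≡ 26; by Fermat, exponent reduces to 44 mod 28 = 16; 26^16 ≡ 20 (mod 29).
Mod 17: 345 ≡ 5; by Fermat, exponent reduces to 44 mod 16 = 12; 5^12 ≡ 4 (mod 17).
Combine by CRT: x ≡ 3 (mod 13), x ≡ 20 (mod 29), x ≡ 4 (mod 17) ⇒ x ≡ 4254 (mod 6409).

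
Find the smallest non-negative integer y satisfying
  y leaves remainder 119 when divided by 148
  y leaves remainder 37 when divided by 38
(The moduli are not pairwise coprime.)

1747

Combine the congruences pairwise.
gcd(148, 38) = 2 and 2 | (37 − 119), so the pair is consistent; merging gives y ≡ 1747 (mod 2812), where 2812 = lcm(148, 38).
The solution is unique modulo lcm(148, 38) = 2812.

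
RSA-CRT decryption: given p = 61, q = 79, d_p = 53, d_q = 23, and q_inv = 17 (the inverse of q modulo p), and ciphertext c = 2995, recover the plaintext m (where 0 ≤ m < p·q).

3512

m₁ = c^(d_p) mod p: c ≡ 6 (mod 61), and 6^53 mod 61 = 35.
m₂ = c^(d_q) mod q: c ≡ 72 (mod 79), and 72^23 mod 79 = 36.
h = q_inv·(m₁ − m₂) mod p = 17·(35 − 36) mod 61 = 44.
m = m₂ + h·q = 36 + 44·79 = 3512.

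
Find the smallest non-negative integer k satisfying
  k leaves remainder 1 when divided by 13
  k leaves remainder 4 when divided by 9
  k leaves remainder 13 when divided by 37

1678

The moduli are pairwise coprime; N = 13·9·37 = 4329.
N/13 = 333; 333 ≡ 8 (mod 13); 8·5 ≡ 1, so inverse 5.
N/9 = 481; 481 ≡ 4 (mod 9); 4·7 ≡ 1, so inverse 7.
N/37 = 117; 117 ≡ 6 (mod 37); 6·31 ≡ 1, so inverse 31.
k ≡ 1·333·5 + 4·481·7 + 13·117·31 = 62284.
62284 mod 4329 = 1678.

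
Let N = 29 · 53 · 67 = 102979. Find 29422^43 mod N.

6715

Mod 29: 29422 ≡ 16; by Fermat, exponent reduces to 43 mod 28 = 15; 16^15 ≡ 16 (mod 29).
Mod 53: 29422 ≡ 7; 7^43 ≡ 37 (mod 53).
Mod 67: 29422 ≡ 9; 9^43 ≡ 15 (mod 67).
Combine by CRT: x ≡ 16 (mod 29), x ≡ 37 (mod 53), x ≡ 15 (mod 67) ⇒ x ≡ 6715 (mod 102979).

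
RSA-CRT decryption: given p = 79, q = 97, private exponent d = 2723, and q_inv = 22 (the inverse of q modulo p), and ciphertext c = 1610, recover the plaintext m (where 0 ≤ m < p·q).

5267

d_p = d mod (p−1) = 2723 mod 78 = 71; d_q = d mod (q−1) = 35.
m₁ = c^(d_p) mod p: c ≡ 30 (mod 79), and 30^71 mod 79 = 53.
m₂ = c^(d_q) mod q: c ≡ 58 (mod 97), and 58^35 mod 97 = 29.
h = q_inv·(m₁ − m₂) mod p = 22·(53 − 29) mod 79 = 54.
m = m₂ + h·q = 29 + 54·97 = 5267.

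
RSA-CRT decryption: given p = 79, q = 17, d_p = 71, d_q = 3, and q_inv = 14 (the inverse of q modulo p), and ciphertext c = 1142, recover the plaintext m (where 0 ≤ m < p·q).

1268

m₁ = c^(d_p) mod p: c ≡ 36 (mod 79), and 36^71 mod 79 = 4.
m₂ = c^(d_q) mod q: c ≡ 3 (mod 17), and 3^3 mod 17 = 10.
h = q_inv·(m₁ − m₂) mod p = 14·(4 − 10) mod 79 = 74.
m = m₂ + h·q = 10 + 74·17 = 1268.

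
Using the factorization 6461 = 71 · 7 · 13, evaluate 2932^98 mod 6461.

309

Mod 71: 2932 ≡ 21; by Fermat, exponent reduces to 98 mod 70 = 28; 21^28 ≡ 25 (mod 71).
Mod 7: 2932 ≡ 6; by Fermat, exponent reduces to 98 mod 6 = 2; 6^2 ≡ 1 (mod 7).
Mod 13: 2932 ≡ 7; by Fermat, exponent reduces to 98 mod 12 = 2; 7^2 ≡ 10 (mod 13).
Combine by CRT: x ≡ 25 (mod 71), x ≡ 1 (mod 7), x ≡ 10 (mod 13) ⇒ x ≡ 309 (mod 6461).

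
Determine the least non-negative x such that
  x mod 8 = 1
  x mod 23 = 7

From x ≡ 1 (mod 8) write x = 1 + 8t. Substituting into x ≡ 7 (mod 23) gives 8t ≡ 6 (mod 23), and since 8⁻¹ ≡ 3 (mod 23), t ≡ 18. Hence x ≡ 1 + 8·18 = 145 (mod 184).

145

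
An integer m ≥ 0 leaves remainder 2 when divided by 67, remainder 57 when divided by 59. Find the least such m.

From m ≡ 2 (mod 67) write m = 2 + 67t. Substituting into m ≡ 57 (mod 59) gives 67t ≡ 55 (mod 59), and since 8⁻¹ ≡ 37 (mod 59), t ≡ 29. Hence m ≡ 2 + 67·29 = 1945 (mod 3953).

1945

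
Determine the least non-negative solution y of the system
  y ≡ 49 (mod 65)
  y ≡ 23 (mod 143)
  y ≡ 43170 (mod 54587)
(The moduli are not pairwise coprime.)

1789954

gcd(65, 143) = 13 and 13 | (23 − 49), so the pair is consistent; merging gives y ≡ 309 (mod 715), where 715 = lcm(65, 143).
gcd(715, 54587) = 13 and 13 | (43170 − 309), so the pair is consistent; merging gives y ≡ 1789954 (mod 3002285), where 3002285 = lcm(715, 54587).
The solution is unique modulo lcm(65, 143, 54587) = 3002285.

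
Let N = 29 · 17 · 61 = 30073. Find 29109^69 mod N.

Mod 29: 29109 ≡ 22; by Fermat, exponent reduces to 69 mod 28 = 13; 22^13 ≡ 4 (mod 29).
Mod 17: 29109 ≡ 5; by Fermat, exponent reduces to 69 mod 16 = 5; 5^5 ≡ 14 (mod 17).
Mod 61: 29109 ≡ 12; by Fermat, exponent reduces to 69 mod 60 = 9; 12^9 ≡ 9 (mod 61).
Combine by CRT: x ≡ 4 (mod 29), x ≡ 14 (mod 17), x ≡ 9 (mod 61) ⇒ x ≡ 18187 (mod 30073).

18187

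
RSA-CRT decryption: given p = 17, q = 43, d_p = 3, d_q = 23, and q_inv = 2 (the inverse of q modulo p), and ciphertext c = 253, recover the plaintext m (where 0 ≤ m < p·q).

111

m₁ = c^(d_p) mod p: c ≡ 15 (mod 17), and 15^3 mod 17 = 9.
m₂ = c^(d_q) mod q: c ≡ 38 (mod 43), and 38^23 mod 43 = 25.
h = q_inv·(m₁ − m₂) mod p = 2·(9 − 25) mod 17 = 2.
m = m₂ + h·q = 25 + 2·43 = 111.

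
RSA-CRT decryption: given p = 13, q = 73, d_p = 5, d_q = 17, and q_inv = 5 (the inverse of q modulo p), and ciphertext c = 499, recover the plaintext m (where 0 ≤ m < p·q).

m₁ = c^(d_p) mod p: c ≡ 5 (mod 13), and 5^5 mod 13 = 5.
m₂ = c^(d_q) mod q: c ≡ 61 (mod 73), and 61^17 mod 73 = 67.
h = q_inv·(m₁ − m₂) mod p = 5·(5 − 67) mod 13 = 2.
m = m₂ + h·q = 67 + 2·73 = 213.

213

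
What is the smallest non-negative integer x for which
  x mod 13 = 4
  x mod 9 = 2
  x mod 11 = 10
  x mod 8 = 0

8480

The moduli are pairwise coprime; N = 13·9·11·8 = 10296.
N/13 = 792; 792 ≡ 12 (mod 13); 12·12 ≡ 1, so inverse 12.
N/9 = 1144; 1144 ≡ 1 (mod 9), inverse 1.
N/11 = 936; 936 ≡ 1 (mod 11), inverse 1.
N/8 = 1287; 1287 ≡ 7 (mod 8); 7·7 ≡ 1, so inverse 7.
x ≡ 4·792·12 + 2·1144·1 + 10·936·1 + 0·1287·7 = 49664.
49664 mod 10296 = 8480.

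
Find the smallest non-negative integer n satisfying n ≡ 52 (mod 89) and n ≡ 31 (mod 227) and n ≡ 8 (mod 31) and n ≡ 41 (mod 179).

1085318

The moduli are pairwise coprime; M = 89·227·31·179 = 112106447.
M/89 = 1259623; 1259623 ≡ 6 (mod 89); 6·15 ≡ 1, so inverse 15.
M/227 = 493861; 493861 ≡ 136 (mod 227); 136·222 ≡ 1, so inverse 222.
M/31 = 3616337; 3616337 ≡ 1 (mod 31), inverse 1.
M/179 = 626293; 626293 ≡ 151 (mod 179); 151·147 ≡ 1, so inverse 147.
n ≡ 52·1259623·15 + 31·493861·222 + 8·3616337·1 + 41·626293·147 = 8184855949.
8184855949 mod 112106447 = 1085318.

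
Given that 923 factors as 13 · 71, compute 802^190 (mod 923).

Mod 13: 802 ≡ 9; by Fermat, exponent reduces to 190 mod 12 = 10; 9^10 ≡ 9 (mod 13).
Mod 71: 802 ≡ 21; by Fermat, exponent reduces to 190 mod 70 = 50; 21^50 ≡ 37 (mod 71).
Combine by CRT: x ≡ 9 (mod 13), x ≡ 37 (mod 71) ⇒ x ≡ 321 (mod 923).

321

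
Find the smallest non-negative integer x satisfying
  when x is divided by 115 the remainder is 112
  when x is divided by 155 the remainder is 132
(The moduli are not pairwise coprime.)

1837

gcd(115, 155) = 5 and 5 | (132 − 112), so the pair is consistent; merging gives x ≡ 1837 (mod 3565), where 3565 = lcm(115, 155).
The solution is unique modulo lcm(115, 155) = 3565.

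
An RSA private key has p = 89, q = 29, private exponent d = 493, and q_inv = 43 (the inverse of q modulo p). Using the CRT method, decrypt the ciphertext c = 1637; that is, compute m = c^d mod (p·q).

d_p = d mod (p−1) = 493 mod 88 = 53; d_q = d mod (q−1) = 17.
m₁ = c^(d_p) mod p: c ≡ 35 (mod 89), and 35^53 mod 89 = 63.
m₂ = c^(d_q) mod q: c ≡ 13 (mod 29), and 13^17 mod 29 = 22.
h = q_inv·(m₁ − m₂) mod p = 43·(63 − 22) mod 89 = 72.
m = m₂ + h·q = 22 + 72·29 = 2110.

2110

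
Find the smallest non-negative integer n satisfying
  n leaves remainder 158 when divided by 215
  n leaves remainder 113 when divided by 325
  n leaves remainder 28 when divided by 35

gcd(215, 325) = 5 and 5 | (113 − 158), so the pair is consistent; merging gives n ≡ 5963 (mod 13975), where 13975 = lcm(215, 325).
gcd(13975, 35) = 5 and 5 | (28 − 5963), so the pair is consistent; merging gives n ≡ 75838 (mod 97825), where 97825 = lcm(13975, 35).
The solution is unique modulo lcm(215, 325, 35) = 97825.

75838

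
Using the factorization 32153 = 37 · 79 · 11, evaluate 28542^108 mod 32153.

Mod 37: 28542 ≡ 15; since 36 | 108, by Fermat 15^108 ≡ 1 (mod 37).
Mod 79: 28542 ≡ 23; by Fermat, exponent reduces to 108 mod 78 = 30; 23^30 ≡ 1 (mod 79).
Mod 11: 28542 ≡ 8; by Fermat, exponent reduces to 108 mod 10 = 8; 8^8 ≡ 5 (mod 11).
Combine by CRT: x ≡ 1 (mod 37), x ≡ 1 (mod 79), x ≡ 5 (mod 11) ⇒ x ≡ 17539 (mod 32153).

17539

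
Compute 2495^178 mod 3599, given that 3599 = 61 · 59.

1747

Mod 61: 2495 ≡ 55; by Fermat, exponent reduces to 178 mod 60 = 58; 55^58 ≡ 39 (mod 61).
Mod 59: 2495 ≡ 17; by Fermat, exponent reduces to 178 mod 58 = 4; 17^4 ≡ 36 (mod 59).
Combine by CRT: x ≡ 39 (mod 61), x ≡ 36 (mod 59) ⇒ x ≡ 1747 (mod 3599).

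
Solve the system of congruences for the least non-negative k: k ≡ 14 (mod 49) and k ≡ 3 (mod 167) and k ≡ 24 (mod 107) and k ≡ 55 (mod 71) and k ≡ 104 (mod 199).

The moduli are pairwise coprime; N = 49·167·107·71·199 = 12371083949.
N/49 = 252471101; 252471101 ≡ 22 (mod 49); 22·29 ≡ 1, so inverse 29.
N/167 = 74078347; 74078347 ≡ 153 (mod 167); 153·155 ≡ 1, so inverse 155.
N/107 = 115617607; 115617607 ≡ 41 (mod 107); 41·47 ≡ 1, so inverse 47.
N/71 = 174240619; 174240619 ≡ 16 (mod 71); 16·40 ≡ 1, so inverse 40.
N/199 = 62166251; 62166251 ≡ 44 (mod 199); 44·95 ≡ 1, so inverse 95.
k ≡ 14·252471101·29 + 3·74078347·155 + 24·115617607·47 + 55·174240619·40 + 104·62166251·95 = 1264898280737.
1264898280737 mod 12371083949 = 3047717939.

3047717939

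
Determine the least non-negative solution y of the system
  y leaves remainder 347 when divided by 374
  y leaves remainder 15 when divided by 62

gcd(374, 62) = 2 and 2 | (15 − 347), so the pair is consistent; merging gives y ≡ 7827 (mod 11594), where 11594 = lcm(374, 62).
The solution is unique modulo lcm(374, 62) = 11594.

7827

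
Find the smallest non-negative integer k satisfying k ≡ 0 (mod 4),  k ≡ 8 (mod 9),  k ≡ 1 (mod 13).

The moduli are pairwise coprime; N = 4·9·13 = 468.
N/4 = 117; 117 ≡ 1 (mod 4), inverse 1.
N/9 = 52; 52 ≡ 7 (mod 9); 7·4 ≡ 1, so inverse 4.
N/13 = 36; 36 ≡ 10 (mod 13); 10·4 ≡ 1, so inverse 4.
k ≡ 0·117·1 + 8·52·4 + 1·36·4 = 1808.
1808 mod 468 = 404.

404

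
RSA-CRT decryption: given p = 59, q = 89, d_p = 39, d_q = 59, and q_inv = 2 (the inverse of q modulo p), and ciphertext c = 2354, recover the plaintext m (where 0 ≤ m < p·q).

m₁ = c^(d_p) mod p: c ≡ 53 (mod 59), and 53^39 mod 59 = 26.
m₂ = c^(d_q) mod q: c ≡ 40 (mod 89), and 40^59 mod 89 = 42.
h = q_inv·(m₁ − m₂) mod p = 2·(26 − 42) mod 59 = 27.
m = m₂ + h·q = 42 + 27·89 = 2445.

2445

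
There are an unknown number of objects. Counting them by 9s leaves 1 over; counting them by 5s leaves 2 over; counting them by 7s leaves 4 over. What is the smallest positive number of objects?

The moduli are pairwise coprime; M = 9·5·7 = 315.
M/9 = 35; 35 ≡ 8 (mod 9); 8·8 ≡ 1, so inverse 8.
M/5 = 63; 63 ≡ 3 (mod 5); 3·2 ≡ 1, so inverse 2.
M/7 = 45; 45 ≡ 3 (mod 7); 3·5 ≡ 1, so inverse 5.
N ≡ 1·35·8 + 2·63·2 + 4·45·5 = 1432.
1432 mod 315 = 172.

172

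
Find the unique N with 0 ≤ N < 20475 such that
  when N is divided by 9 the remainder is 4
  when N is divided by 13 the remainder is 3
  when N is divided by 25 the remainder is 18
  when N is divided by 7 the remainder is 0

5593

From N ≡ 4 (mod 9) write N = 4 + 9t. Substituting into N ≡ 3 (mod 13) gives 9t ≡ 12 (mod 13), and since 9⁻¹ ≡ 3 (mod 13), t ≡ 10. Hence N ≡ 4 + 9·10 = 94 (mod 117).
From N ≡ 94 (mod 117) write N = 94 + 117t. Substituting into N ≡ 18 (mod 25) gives 117t ≡ 24 (mod 25), and since 17⁻¹ ≡ 3 (mod 25), t ≡ 22. Hence N ≡ 94 + 117·22 = 2668 (mod 2925).
From N ≡ 2668 (mod 2925) write N = 2668 + 2925t. Substituting into N ≡ 0 (mod 7) gives 2925t ≡ 6 (mod 7), and since 6⁻¹ ≡ 6 (mod 7), t ≡ 1. Hence N ≡ 2668 + 2925·1 = 5593 (mod 20475).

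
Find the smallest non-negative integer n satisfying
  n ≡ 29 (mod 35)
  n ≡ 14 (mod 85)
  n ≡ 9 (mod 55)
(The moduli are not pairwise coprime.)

5454

gcd(35, 85) = 5 and 5 | (14 − 29), so the pair is consistent; merging gives n ≡ 99 (mod 595), where 595 = lcm(35, 85).
gcd(595, 55) = 5 and 5 | (9 − 99), so the pair is consistent; merging gives n ≡ 5454 (mod 6545), where 6545 = lcm(595, 55).
The solution is unique modulo lcm(35, 85, 55) = 6545.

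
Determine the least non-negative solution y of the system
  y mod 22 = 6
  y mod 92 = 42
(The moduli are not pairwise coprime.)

gcd(22, 92) = 2 and 2 | (42 − 6), so the pair is consistent; merging gives y ≡ 226 (mod 1012), where 1012 = lcm(22, 92).
The solution is unique modulo lcm(22, 92) = 1012.

226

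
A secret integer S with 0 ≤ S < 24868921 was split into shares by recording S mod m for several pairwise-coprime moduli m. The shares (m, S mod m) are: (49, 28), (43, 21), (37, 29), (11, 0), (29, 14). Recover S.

2374911

The moduli are pairwise coprime; N = 49·43·37·11·29 = 24868921.
N/49 = 507529; 507529 ≡ 36 (mod 49); 36·15 ≡ 1, so inverse 15.
N/43 = 578347; 578347 ≡ 40 (mod 43); 40·14 ≡ 1, so inverse 14.
N/37 = 672133; 672133 ≡ 28 (mod 37); 28·4 ≡ 1, so inverse 4.
N/11 = 2260811; 2260811 ≡ 3 (mod 11); 3·4 ≡ 1, so inverse 4.
N/29 = 857549; 857549 ≡ 19 (mod 29); 19·26 ≡ 1, so inverse 26.
S ≡ 28·507529·15 + 21·578347·14 + 29·672133·4 + 0·2260811·4 + 14·857549·26 = 773311462.
773311462 mod 24868921 = 2374911.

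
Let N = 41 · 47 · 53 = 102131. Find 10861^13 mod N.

Mod 41: 10861 ≡ 37; 37^13 ≡ 18 (mod 41).
Mod 47: 10861 ≡ 4; 4^13 ≡ 8 (mod 47).
Mod 53: 10861 ≡ 49; 49^13 ≡ 1 (mod 53).
Combine by CRT: x ≡ 18 (mod 41), x ≡ 8 (mod 47), x ≡ 1 (mod 53) ⇒ x ≡ 12933 (mod 102131).

12933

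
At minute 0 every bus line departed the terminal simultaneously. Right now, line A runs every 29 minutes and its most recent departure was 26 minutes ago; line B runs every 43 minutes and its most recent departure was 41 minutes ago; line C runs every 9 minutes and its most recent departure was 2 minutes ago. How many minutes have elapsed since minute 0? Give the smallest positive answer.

8813

Combine the congruences pairwise.
From t ≡ 26 (mod 29) write t = 26 + 29s. Substituting into t ≡ 41 (mod 43) gives 29s ≡ 15 (mod 43), and since 29⁻¹ ≡ 3 (mod 43), s ≡ 2. Hence t ≡ 26 + 29·2 = 84 (mod 1247).
From t ≡ 84 (mod 1247) write t = 84 + 1247s. Substituting into t ≡ 2 (mod 9) gives 1247s ≡ 8 (mod 9), and since 5⁻¹ ≡ 2 (mod 9), s ≡ 7. Hence t ≡ 84 + 1247·7 = 8813 (mod 11223).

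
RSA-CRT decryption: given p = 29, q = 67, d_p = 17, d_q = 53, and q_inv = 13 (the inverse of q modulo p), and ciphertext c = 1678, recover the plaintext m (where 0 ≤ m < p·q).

m₁ = c^(d_p) mod p: c ≡ 25 (mod 29), and 25^17 mod 29 = 23.
m₂ = c^(d_q) mod q: c ≡ 3 (mod 67), and 3^53 mod 67 = 52.
h = q_inv·(m₁ − m₂) mod p = 13·(23 − 52) mod 29 = 0.
m = m₂ + h·q = 52 + 0·67 = 52.

52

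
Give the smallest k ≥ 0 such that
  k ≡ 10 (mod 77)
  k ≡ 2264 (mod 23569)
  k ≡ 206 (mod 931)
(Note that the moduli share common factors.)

gcd(77, 23569) = 7 and 7 | (2264 − 10), so the pair is consistent; merging gives k ≡ 190816 (mod 259259), where 259259 = lcm(77, 23569).
gcd(259259, 931) = 49 and 49 | (206 − 190816), so the pair is consistent; merging gives k ≡ 2524147 (mod 4925921), where 4925921 = lcm(259259, 931).
The solution is unique modulo lcm(77, 23569, 931) = 4925921.

2524147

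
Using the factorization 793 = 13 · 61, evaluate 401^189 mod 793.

281

Mod 13: 401 ≡ 11; by Fermat, exponent reduces to 189 mod 12 = 9; 11^9 ≡ 8 (mod 13).
Mod 61: 401 ≡ 35; by Fermat, exponent reduces to 189 mod 60 = 9; 35^9 ≡ 37 (mod 61).
Combine by CRT: x ≡ 8 (mod 13), x ≡ 37 (mod 61) ⇒ x ≡ 281 (mod 793).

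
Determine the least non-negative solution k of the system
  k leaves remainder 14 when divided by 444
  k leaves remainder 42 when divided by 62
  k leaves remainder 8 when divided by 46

gcd(444, 62) = 2 and 2 | (42 − 14), so the pair is consistent; merging gives k ≡ 4010 (mod 13764), where 13764 = lcm(444, 62).
gcd(13764, 46) = 2 and 2 | (8 − 4010), so the pair is consistent; merging gives k ≡ 4010 (mod 316572), where 316572 = lcm(13764, 46).
The solution is unique modulo lcm(444, 62, 46) = 316572.

4010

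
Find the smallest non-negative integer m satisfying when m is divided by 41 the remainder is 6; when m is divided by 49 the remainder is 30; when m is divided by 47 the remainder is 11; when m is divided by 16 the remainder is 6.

The moduli are pairwise coprime; N = 41·49·47·16 = 1510768.
N/41 = 36848; 36848 ≡ 30 (mod 41); 30·26 ≡ 1, so inverse 26.
N/49 = 30832; 30832 ≡ 11 (mod 49); 11·9 ≡ 1, so inverse 9.
N/47 = 32144; 32144 ≡ 43 (mod 47); 43·35 ≡ 1, so inverse 35.
N/16 = 94423; 94423 ≡ 7 (mod 16); 7·7 ≡ 1, so inverse 7.
m ≡ 6·36848·26 + 30·30832·9 + 11·32144·35 + 6·94423·7 = 30414134.
30414134 mod 1510768 = 198774.

198774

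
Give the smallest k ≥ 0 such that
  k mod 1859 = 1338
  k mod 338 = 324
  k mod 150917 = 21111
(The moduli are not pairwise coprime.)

1983032

Combine the congruences pairwise.
gcd(1859, 338) = 169 and 169 | (324 − 1338), so the pair is consistent; merging gives k ≡ 1338 (mod 3718), where 3718 = lcm(1859, 338).
gcd(3718, 150917) = 169 and 169 | (21111 − 1338), so the pair is consistent; merging gives k ≡ 1983032 (mod 3320174), where 3320174 = lcm(3718, 150917).
The solution is unique modulo lcm(1859, 338, 150917) = 3320174.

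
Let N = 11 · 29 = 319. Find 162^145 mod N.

307

Mod 11: 162 ≡ 8; by Fermat, exponent reduces to 145 mod 10 = 5; 8^5 ≡ 10 (mod 11).
Mod 29: 162 ≡ 17; by Fermat, exponent reduces to 145 mod 28 = 5; 17^5 ≡ 17 (mod 29).
Combine by CRT: x ≡ 10 (mod 11), x ≡ 17 (mod 29) ⇒ x ≡ 307 (mod 319).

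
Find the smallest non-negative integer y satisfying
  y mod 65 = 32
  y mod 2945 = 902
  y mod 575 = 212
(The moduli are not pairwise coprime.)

1423337

gcd(65, 2945) = 5 and 5 | (902 − 32), so the pair is consistent; merging gives y ≡ 6792 (mod 38285), where 38285 = lcm(65, 2945).
gcd(38285, 575) = 5 and 5 | (212 − 6792), so the pair is consistent; merging gives y ≡ 1423337 (mod 4402775), where 4402775 = lcm(38285, 575).
The solution is unique modulo lcm(65, 2945, 575) = 4402775.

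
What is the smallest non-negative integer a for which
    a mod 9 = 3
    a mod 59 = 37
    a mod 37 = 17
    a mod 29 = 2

562602

From a ≡ 3 (mod 9) write a = 3 + 9t. Substituting into a ≡ 37 (mod 59) gives 9t ≡ 34 (mod 59), and since 9⁻¹ ≡ 46 (mod 59), t ≡ 30. Hence a ≡ 3 + 9·30 = 273 (mod 531).
From a ≡ 273 (mod 531) write a = 273 + 531t. Substituting into a ≡ 17 (mod 37) gives 531t ≡ 3 (mod 37), and since 13⁻¹ ≡ 20 (mod 37), t ≡ 23. Hence a ≡ 273 + 531·23 = 12486 (mod 19647).
From a ≡ 12486 (mod 19647) write a = 12486 + 19647t. Substituting into a ≡ 2 (mod 29) gives 19647t ≡ 15 (mod 29), and since 14⁻¹ ≡ 27 (mod 29), t ≡ 28. Hence a ≡ 12486 + 19647·28 = 562602 (mod 569763).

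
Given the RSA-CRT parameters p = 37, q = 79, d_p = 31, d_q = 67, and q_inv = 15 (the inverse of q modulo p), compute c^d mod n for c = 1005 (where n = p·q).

m₁ = c^(d_p) mod p: c ≡ 6 (mod 37), and 6^31 mod 37 = 31.
m₂ = c^(d_q) mod q: c ≡ 57 (mod 79), and 57^67 mod 79 = 69.
h = q_inv·(m₁ − m₂) mod p = 15·(31 − 69) mod 37 = 22.
m = m₂ + h·q = 69 + 22·79 = 1807.

1807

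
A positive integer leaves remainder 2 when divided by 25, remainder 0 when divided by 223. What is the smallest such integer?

5352

Combine the congruences pairwise.
From m ≡ 2 (mod 25) write m = 2 + 25t. Substituting into m ≡ 0 (mod 223) gives 25t ≡ 221 (mod 223), and since 25⁻¹ ≡ 116 (mod 223), t ≡ 214. Hence m ≡ 2 + 25·214 = 5352 (mod 5575).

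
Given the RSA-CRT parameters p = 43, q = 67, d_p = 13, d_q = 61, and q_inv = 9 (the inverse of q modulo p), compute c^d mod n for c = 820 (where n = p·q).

m₁ = c^(d_p) mod p: c ≡ 3 (mod 43), and 3^13 mod 43 = 12.
m₂ = c^(d_q) mod q: c ≡ 16 (mod 67), and 16^61 mod 67 = 49.
h = q_inv·(m₁ − m₂) mod p = 9·(12 − 49) mod 43 = 11.
m = m₂ + h·q = 49 + 11·67 = 786.

786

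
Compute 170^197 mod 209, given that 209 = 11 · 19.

113

Mod 11: 170 ≡ 5; by Fermat, exponent reduces to 197 mod 10 = 7; 5^7 ≡ 3 (mod 11).
Mod 19: 170 ≡ 18; by Fermat, exponent reduces to 197 mod 18 = 17; 18^17 ≡ 18 (mod 19).
Combine by CRT: x ≡ 3 (mod 11), x ≡ 18 (mod 19) ⇒ x ≡ 113 (mod 209).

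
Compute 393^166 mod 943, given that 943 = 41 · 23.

623

Mod 41: 393 ≡ 24; by Fermat, exponent reduces to 166 mod 40 = 6; 24^6 ≡ 8 (mod 41).
Mod 23: 393 ≡ 2; by Fermat, exponent reduces to 166 mod 22 = 12; 2^12 ≡ 2 (mod 23).
Combine by CRT: x ≡ 8 (mod 41), x ≡ 2 (mod 23) ⇒ x ≡ 623 (mod 943).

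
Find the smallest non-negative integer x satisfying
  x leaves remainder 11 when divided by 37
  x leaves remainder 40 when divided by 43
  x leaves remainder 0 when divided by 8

The moduli are pairwise coprime; N = 37·43·8 = 12728.
N/37 = 344; 344 ≡ 11 (mod 37); 11·27 ≡ 1, so inverse 27.
N/43 = 296; 296 ≡ 38 (mod 43); 38·17 ≡ 1, so inverse 17.
N/8 = 1591; 1591 ≡ 7 (mod 8); 7·7 ≡ 1, so inverse 7.
x ≡ 11·344·27 + 40·296·17 + 0·1591·7 = 303448.
303448 mod 12728 = 10704.

10704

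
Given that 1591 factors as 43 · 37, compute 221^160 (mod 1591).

1296

Mod 43: 221 ≡ 6; by Fermat, exponent reduces to 160 mod 42 = 34; 6^34 ≡ 6 (mod 43).
Mod 37: 221 ≡ 36; by Fermat, exponent reduces to 160 mod 36 = 16; 36^16 ≡ 1 (mod 37).
Combine by CRT: x ≡ 6 (mod 43), x ≡ 1 (mod 37) ⇒ x ≡ 1296 (mod 1591).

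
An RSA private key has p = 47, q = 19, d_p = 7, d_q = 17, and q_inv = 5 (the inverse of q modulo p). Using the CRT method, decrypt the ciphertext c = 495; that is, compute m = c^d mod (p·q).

m₁ = c^(d_p) mod p: c ≡ 25 (mod 47), and 25^7 mod 47 = 27.
m₂ = c^(d_q) mod q: c ≡ 1 (mod 19), and 1^17 mod 19 = 1.
h = q_inv·(m₁ − m₂) mod p = 5·(27 − 1) mod 47 = 36.
m = m₂ + h·q = 1 + 36·19 = 685.

685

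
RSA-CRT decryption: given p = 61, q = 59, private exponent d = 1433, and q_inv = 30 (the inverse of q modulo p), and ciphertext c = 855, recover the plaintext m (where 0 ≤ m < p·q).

2563

d_p = d mod (p−1) = 1433 mod 60 = 53; d_q = d mod (q−1) = 41.
m₁ = c^(d_p) mod p: c ≡ 1 (mod 61), and 1^53 mod 61 = 1.
m₂ = c^(d_q) mod q: c ≡ 29 (mod 59), and 29^41 mod 59 = 26.
h = q_inv·(m₁ − m₂) mod p = 30·(1 − 26) mod 61 = 43.
m = m₂ + h·q = 26 + 43·59 = 2563.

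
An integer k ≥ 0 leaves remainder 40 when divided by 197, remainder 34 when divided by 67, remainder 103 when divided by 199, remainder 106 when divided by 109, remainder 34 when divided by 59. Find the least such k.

10090748027

The moduli are pairwise coprime; N = 197·67·199·109·59 = 16891671031.
N/197 = 85744523; 85744523 ≡ 76 (mod 197); 76·70 ≡ 1, so inverse 70.
N/67 = 252114493; 252114493 ≡ 59 (mod 67); 59·25 ≡ 1, so inverse 25.
N/199 = 84882769; 84882769 ≡ 115 (mod 199); 115·45 ≡ 1, so inverse 45.
N/109 = 154969459; 154969459 ≡ 17 (mod 109); 17·77 ≡ 1, so inverse 77.
N/59 = 286299509; 286299509 ≡ 3 (mod 59); 3·20 ≡ 1, so inverse 20.
k ≡ 40·85744523·70 + 34·252114493·25 + 103·84882769·45 + 106·154969459·77 + 34·286299509·20 = 2307358008243.
2307358008243 mod 16891671031 = 10090748027.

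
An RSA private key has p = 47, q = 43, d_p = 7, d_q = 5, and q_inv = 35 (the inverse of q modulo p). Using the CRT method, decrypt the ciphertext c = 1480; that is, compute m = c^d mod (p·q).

m₁ = c^(d_p) mod p: c ≡ 23 (mod 47), and 23^7 mod 47 = 29.
m₂ = c^(d_q) mod q: c ≡ 18 (mod 43), and 18^5 mod 43 = 19.
h = q_inv·(m₁ − m₂) mod p = 35·(29 − 19) mod 47 = 21.
m = m₂ + h·q = 19 + 21·43 = 922.

922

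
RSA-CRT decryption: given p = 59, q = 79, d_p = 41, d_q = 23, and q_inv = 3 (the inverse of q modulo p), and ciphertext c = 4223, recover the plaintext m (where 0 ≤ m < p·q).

2331

m₁ = c^(d_p) mod p: c ≡ 34 (mod 59), and 34^41 mod 59 = 30.
m₂ = c^(d_q) mod q: c ≡ 36 (mod 79), and 36^23 mod 79 = 40.
h = q_inv·(m₁ − m₂) mod p = 3·(30 − 40) mod 59 = 29.
m = m₂ + h·q = 40 + 29·79 = 2331.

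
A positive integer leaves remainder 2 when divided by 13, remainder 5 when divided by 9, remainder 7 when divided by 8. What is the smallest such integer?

743

Combine the congruences pairwise.
From a ≡ 2 (mod 13) write a = 2 + 13t. Substituting into a ≡ 5 (mod 9) gives 13t ≡ 3 (mod 9), and since 4⁻¹ ≡ 7 (mod 9), t ≡ 3. Hence a ≡ 2 + 13·3 = 41 (mod 117).
From a ≡ 41 (mod 117) write a = 41 + 117t. Substituting into a ≡ 7 (mod 8) gives 117t ≡ 6 (mod 8), and since 5⁻¹ ≡ 5 (mod 8), t ≡ 6. Hence a ≡ 41 + 117·6 = 743 (mod 936).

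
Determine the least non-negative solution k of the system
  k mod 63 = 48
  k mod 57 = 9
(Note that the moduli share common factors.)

237

Combine the congruences pairwise.
gcd(63, 57) = 3 and 3 | (9 − 48), so the pair is consistent; merging gives k ≡ 237 (mod 1197), where 1197 = lcm(63, 57).
The solution is unique modulo lcm(63, 57) = 1197.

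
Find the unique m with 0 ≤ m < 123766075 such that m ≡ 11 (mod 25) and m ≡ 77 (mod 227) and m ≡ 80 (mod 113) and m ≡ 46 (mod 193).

95627686

The moduli are pairwise coprime; N = 25·227·113·193 = 123766075.
N/25 = 4950643; 4950643 ≡ 18 (mod 25); 18·7 ≡ 1, so inverse 7.
N/227 = 545225; 545225 ≡ 198 (mod 227); 198·180 ≡ 1, so inverse 180.
N/113 = 1095275; 1095275 ≡ 79 (mod 113); 79·103 ≡ 1, so inverse 103.
N/193 = 641275; 641275 ≡ 129 (mod 193); 129·3 ≡ 1, so inverse 3.
m ≡ 11·4950643·7 + 77·545225·180 + 80·1095275·103 + 46·641275·3 = 17051579961.
17051579961 mod 123766075 = 95627686.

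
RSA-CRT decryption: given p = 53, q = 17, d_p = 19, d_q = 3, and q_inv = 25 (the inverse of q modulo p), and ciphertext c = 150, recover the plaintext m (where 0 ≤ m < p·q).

m₁ = c^(d_p) mod p: c ≡ 44 (mod 53), and 44^19 mod 53 = 10.
m₂ = c^(d_q) mod q: c ≡ 14 (mod 17), and 14^3 mod 17 = 7.
h = q_inv·(m₁ − m₂) mod p = 25·(10 − 7) mod 53 = 22.
m = m₂ + h·q = 7 + 22·17 = 381.

381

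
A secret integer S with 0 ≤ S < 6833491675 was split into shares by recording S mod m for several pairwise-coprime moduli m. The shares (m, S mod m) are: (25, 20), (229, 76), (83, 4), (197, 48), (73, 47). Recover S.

412981195

The moduli are pairwise coprime; N = 25·229·83·197·73 = 6833491675.
N/25 = 273339667; 273339667 ≡ 17 (mod 25); 17·3 ≡ 1, so inverse 3.
N/229 = 29840575; 29840575 ≡ 43 (mod 229); 43·16 ≡ 1, so inverse 16.
N/83 = 82331225; 82331225 ≡ 39 (mod 83); 39·66 ≡ 1, so inverse 66.
N/197 = 34687775; 34687775 ≡ 15 (mod 197); 15·92 ≡ 1, so inverse 92.
N/73 = 93609475; 93609475 ≡ 42 (mod 73); 42·40 ≡ 1, so inverse 40.
S ≡ 20·273339667·3 + 76·29840575·16 + 4·82331225·66 + 48·34687775·92 + 47·93609475·40 = 403588990020.
403588990020 mod 6833491675 = 412981195.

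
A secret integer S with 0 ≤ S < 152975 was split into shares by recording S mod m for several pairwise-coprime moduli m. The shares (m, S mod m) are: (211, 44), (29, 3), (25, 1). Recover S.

The moduli are pairwise coprime; N = 211·29·25 = 152975.
N/211 = 725; 725 ≡ 92 (mod 211); 92·39 ≡ 1, so inverse 39.
N/29 = 5275; 5275 ≡ 26 (mod 29); 26·19 ≡ 1, so inverse 19.
N/25 = 6119; 6119 ≡ 19 (mod 25); 19·4 ≡ 1, so inverse 4.
S ≡ 44·725·39 + 3·5275·19 + 1·6119·4 = 1569251.
1569251 mod 152975 = 39501.

39501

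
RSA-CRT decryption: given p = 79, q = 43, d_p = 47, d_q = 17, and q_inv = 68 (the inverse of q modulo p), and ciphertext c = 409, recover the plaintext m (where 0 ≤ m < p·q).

543

m₁ = c^(d_p) mod p: c ≡ 14 (mod 79), and 14^47 mod 79 = 69.
m₂ = c^(d_q) mod q: c ≡ 22 (mod 43), and 22^17 mod 43 = 27.
h = q_inv·(m₁ − m₂) mod p = 68·(69 − 27) mod 79 = 12.
m = m₂ + h·q = 27 + 12·43 = 543.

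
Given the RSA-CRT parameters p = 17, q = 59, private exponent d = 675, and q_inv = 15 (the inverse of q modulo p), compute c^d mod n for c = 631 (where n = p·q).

d_p = d mod (p−1) = 675 mod 16 = 3; d_q = d mod (q−1) = 37.
m₁ = c^(d_p) mod p: c ≡ 2 (mod 17), and 2^3 mod 17 = 8.
m₂ = c^(d_q) mod q: c ≡ 41 (mod 59), and 41^37 mod 59 = 48.
h = q_inv·(m₁ − m₂) mod p = 15·(8 − 48) mod 17 = 12.
m = m₂ + h·q = 48 + 12·59 = 756.

756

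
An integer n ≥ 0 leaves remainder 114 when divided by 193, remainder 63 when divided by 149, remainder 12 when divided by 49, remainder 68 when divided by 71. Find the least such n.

26429534

From n ≡ 114 (mod 193) write n = 114 + 193t. Substituting into n ≡ 63 (mod 149) gives 193t ≡ 98 (mod 149), and since 44⁻¹ ≡ 105 (mod 149), t ≡ 9. Hence n ≡ 114 + 193·9 = 1851 (mod 28757).
From n ≡ 1851 (mod 28757) write n = 1851 + 28757t. Substituting into n ≡ 12 (mod 49) gives 28757t ≡ 23 (mod 49), and since 43⁻¹ ≡ 8 (mod 49), t ≡ 37. Hence n ≡ 1851 + 28757·37 = 1065860 (mod 1409093).
From n ≡ 1065860 (mod 1409093) write n = 1065860 + 1409093t. Substituting into n ≡ 68 (mod 71) gives 1409093t ≡ 60 (mod 71), and since 27⁻¹ ≡ 50 (mod 71), t ≡ 18. Hence n ≡ 1065860 + 1409093·18 = 26429534 (mod 100045603).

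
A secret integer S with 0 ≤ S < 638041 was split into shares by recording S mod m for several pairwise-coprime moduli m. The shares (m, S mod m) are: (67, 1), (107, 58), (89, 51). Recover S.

The moduli are pairwise coprime; N = 67·107·89 = 638041.
N/67 = 9523; 9523 ≡ 9 (mod 67); 9·15 ≡ 1, so inverse 15.
N/107 = 5963; 5963 ≡ 78 (mod 107); 78·59 ≡ 1, so inverse 59.
N/89 = 7169; 7169 ≡ 49 (mod 89); 49·20 ≡ 1, so inverse 20.
S ≡ 1·9523·15 + 58·5963·59 + 51·7169·20 = 27860611.
27860611 mod 638041 = 424848.

424848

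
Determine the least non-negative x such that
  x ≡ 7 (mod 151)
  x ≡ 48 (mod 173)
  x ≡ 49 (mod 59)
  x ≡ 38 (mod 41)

53135095

The moduli are pairwise coprime; N = 151·173·59·41 = 63191537.
N/151 = 418487; 418487 ≡ 66 (mod 151); 66·135 ≡ 1, so inverse 135.
N/173 = 365269; 365269 ≡ 66 (mod 173); 66·97 ≡ 1, so inverse 97.
N/59 = 1071043; 1071043 ≡ 16 (mod 59); 16·48 ≡ 1, so inverse 48.
N/41 = 1541257; 1541257 ≡ 26 (mod 41); 26·30 ≡ 1, so inverse 30.
x ≡ 7·418487·135 + 48·365269·97 + 49·1071043·48 + 38·1541257·30 = 6372288795.
6372288795 mod 63191537 = 53135095.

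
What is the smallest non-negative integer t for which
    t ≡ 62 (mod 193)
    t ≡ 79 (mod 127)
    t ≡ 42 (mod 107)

Combine the congruences pairwise.
From t ≡ 62 (mod 193) write t = 62 + 193s. Substituting into t ≡ 79 (mod 127) gives 193s ≡ 17 (mod 127), and since 66⁻¹ ≡ 102 (mod 127), s ≡ 83. Hence t ≡ 62 + 193·83 = 16081 (mod 24511).
From t ≡ 16081 (mod 24511) write t = 16081 + 24511s. Substituting into t ≡ 42 (mod 107) gives 24511s ≡ 11 (mod 107), and since 8⁻¹ ≡ 67 (mod 107), s ≡ 95. Hence t ≡ 16081 + 24511·95 = 2344626 (mod 2622677).

2344626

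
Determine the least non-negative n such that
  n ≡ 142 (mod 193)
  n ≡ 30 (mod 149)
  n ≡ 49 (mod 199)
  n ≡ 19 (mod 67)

From n ≡ 142 (mod 193) write n = 142 + 193t. Substituting into n ≡ 30 (mod 149) gives 193t ≡ 37 (mod 149), and since 44⁻¹ ≡ 105 (mod 149), t ≡ 11. Hence n ≡ 142 + 193·11 = 2265 (mod 28757).
From n ≡ 2265 (mod 28757) write n = 2265 + 28757t. Substituting into n ≡ 49 (mod 199) gives 28757t ≡ 172 (mod 199), and since 101⁻¹ ≡ 67 (mod 199), t ≡ 181. Hence n ≡ 2265 + 28757·181 = 5207282 (mod 5722643).
From n ≡ 5207282 (mod 5722643) write n = 5207282 + 5722643t. Substituting into n ≡ 19 (mod 67) gives 5722643t ≡ 44 (mod 67), and since 39⁻¹ ≡ 55 (mod 67), t ≡ 8. Hence n ≡ 5207282 + 5722643·8 = 50988426 (mod 383417081).

50988426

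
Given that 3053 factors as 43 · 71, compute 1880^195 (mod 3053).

Mod 43: 1880 ≡ 31; by Fermat, exponent reduces to 195 mod 42 = 27; 31^27 ≡ 21 (mod 43).
Mod 71: 1880 ≡ 34; by Fermat, exponent reduces to 195 mod 70 = 55; 34^55 ≡ 23 (mod 71).
Combine by CRT: x ≡ 21 (mod 43), x ≡ 23 (mod 71) ⇒ x ≡ 236 (mod 3053).

236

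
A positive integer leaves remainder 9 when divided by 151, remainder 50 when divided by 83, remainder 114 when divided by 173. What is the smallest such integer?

The moduli are pairwise coprime; N = 151·83·173 = 2168209.
N/151 = 14359; 14359 ≡ 14 (mod 151); 14·54 ≡ 1, so inverse 54.
N/83 = 26123; 26123 ≡ 61 (mod 83); 61·49 ≡ 1, so inverse 49.
N/173 = 12533; 12533 ≡ 77 (mod 173); 77·9 ≡ 1, so inverse 9.
a ≡ 9·14359·54 + 50·26123·49 + 114·12533·9 = 83838682.
83838682 mod 2168209 = 1446740.

1446740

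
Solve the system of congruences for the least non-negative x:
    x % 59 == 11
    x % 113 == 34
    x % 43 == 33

271234

Combine the congruences pairwise.
From x ≡ 11 (mod 59) write x = 11 + 59t. Substituting into x ≡ 34 (mod 113) gives 59t ≡ 23 (mod 113), and since 59⁻¹ ≡ 23 (mod 113), t ≡ 77. Hence x ≡ 11 + 59·77 = 4554 (mod 6667).
From x ≡ 4554 (mod 6667) write x = 4554 + 6667t. Substituting into x ≡ 33 (mod 43) gives 6667t ≡ 37 (mod 43), and since 2⁻¹ ≡ 22 (mod 43), t ≡ 40. Hence x ≡ 4554 + 6667·40 = 271234 (mod 286681).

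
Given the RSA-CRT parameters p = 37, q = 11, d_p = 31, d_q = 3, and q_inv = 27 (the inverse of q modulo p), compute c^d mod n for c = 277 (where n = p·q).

338

m₁ = c^(d_p) mod p: c ≡ 18 (mod 37), and 18^31 mod 37 = 5.
m₂ = c^(d_q) mod q: c ≡ 2 (mod 11), and 2^3 mod 11 = 8.
h = q_inv·(m₁ − m₂) mod p = 27·(5 − 8) mod 37 = 30.
m = m₂ + h·q = 8 + 30·11 = 338.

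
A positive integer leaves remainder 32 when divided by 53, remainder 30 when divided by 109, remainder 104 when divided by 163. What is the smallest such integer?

610539

The moduli are pairwise coprime; M = 53·109·163 = 941651.
M/53 = 17767; 17767 ≡ 12 (mod 53); 12·31 ≡ 1, so inverse 31.
M/109 = 8639; 8639 ≡ 28 (mod 109); 28·74 ≡ 1, so inverse 74.
M/163 = 5777; 5777 ≡ 72 (mod 163); 72·120 ≡ 1, so inverse 120.
n ≡ 32·17767·31 + 30·8639·74 + 104·5777·120 = 108900404.
108900404 mod 941651 = 610539.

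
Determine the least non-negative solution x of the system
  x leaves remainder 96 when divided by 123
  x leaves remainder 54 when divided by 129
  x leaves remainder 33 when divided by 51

75003

Combine the congruences pairwise.
gcd(123, 129) = 3 and 3 | (54 − 96), so the pair is consistent; merging gives x ≡ 957 (mod 5289), where 5289 = lcm(123, 129).
gcd(5289, 51) = 3 and 3 | (33 − 957), so the pair is consistent; merging gives x ≡ 75003 (mod 89913), where 89913 = lcm(5289, 51).
The solution is unique modulo lcm(123, 129, 51) = 89913.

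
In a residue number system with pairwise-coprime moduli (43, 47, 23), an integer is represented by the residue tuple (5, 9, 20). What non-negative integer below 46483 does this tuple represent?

The moduli are pairwise coprime; N = 43·47·23 = 46483.
N/43 = 1081; 1081 ≡ 6 (mod 43); 6·36 ≡ 1, so inverse 36.
N/47 = 989; 989 ≡ 2 (mod 47); 2·24 ≡ 1, so inverse 24.
N/23 = 2021; 2021 ≡ 20 (mod 23); 20·15 ≡ 1, so inverse 15.
x ≡ 5·1081·36 + 9·989·24 + 20·2021·15 = 1014504.
1014504 mod 46483 = 38361.

38361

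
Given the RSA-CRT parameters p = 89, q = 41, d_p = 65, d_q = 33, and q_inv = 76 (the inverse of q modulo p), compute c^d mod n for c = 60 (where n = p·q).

1297

m₁ = c^(d_p) mod p: c ≡ 60 (mod 89), and 60^65 mod 89 = 51.
m₂ = c^(d_q) mod q: c ≡ 19 (mod 41), and 19^33 mod 41 = 26.
h = q_inv·(m₁ − m₂) mod p = 76·(51 − 26) mod 89 = 31.
m = m₂ + h·q = 26 + 31·41 = 1297.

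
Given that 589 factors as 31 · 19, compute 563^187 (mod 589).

Mod 31: 563 ≡ 5; by Fermat, exponent reduces to 187 mod 30 = 7; 5^7 ≡ 5 (mod 31).
Mod 19: 563 ≡ 12; by Fermat, exponent reduces to 187 mod 18 = 7; 12^7 ≡ 12 (mod 19).
Combine by CRT: x ≡ 5 (mod 31), x ≡ 12 (mod 19) ⇒ x ≡ 563 (mod 589).

563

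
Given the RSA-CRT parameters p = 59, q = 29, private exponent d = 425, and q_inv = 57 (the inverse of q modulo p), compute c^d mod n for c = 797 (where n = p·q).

d_p = d mod (p−1) = 425 mod 58 = 19; d_q = d mod (q−1) = 5.
m₁ = c^(d_p) mod p: c ≡ 30 (mod 59), and 30^19 mod 59 = 38.
m₂ = c^(d_q) mod q: c ≡ 14 (mod 29), and 14^5 mod 29 = 19.
h = q_inv·(m₁ − m₂) mod p = 57·(38 − 19) mod 59 = 21.
m = m₂ + h·q = 19 + 21·29 = 628.

628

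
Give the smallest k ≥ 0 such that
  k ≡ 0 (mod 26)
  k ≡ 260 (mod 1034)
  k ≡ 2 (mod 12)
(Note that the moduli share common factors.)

gcd(26, 1034) = 2 and 2 | (260 − 0), so the pair is consistent; merging gives k ≡ 260 (mod 13442), where 13442 = lcm(26, 1034).
gcd(13442, 12) = 2 and 2 | (2 − 260), so the pair is consistent; merging gives k ≡ 40586 (mod 80652), where 80652 = lcm(13442, 12).
The solution is unique modulo lcm(26, 1034, 12) = 80652.

40586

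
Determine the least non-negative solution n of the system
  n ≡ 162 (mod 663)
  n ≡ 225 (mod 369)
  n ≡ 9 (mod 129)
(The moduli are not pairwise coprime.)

gcd(663, 369) = 3 and 3 | (225 − 162), so the pair is consistent; merging gives n ≡ 6129 (mod 81549), where 81549 = lcm(663, 369).
gcd(81549, 129) = 3 and 3 | (9 − 6129), so the pair is consistent; merging gives n ≡ 2289501 (mod 3506607), where 3506607 = lcm(81549, 129).
The solution is unique modulo lcm(663, 369, 129) = 3506607.

2289501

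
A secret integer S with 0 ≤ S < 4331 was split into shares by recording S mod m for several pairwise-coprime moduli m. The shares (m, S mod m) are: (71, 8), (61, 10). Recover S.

3487

From S ≡ 8 (mod 71) write S = 8 + 71t. Substituting into S ≡ 10 (mod 61) gives 71t ≡ 2 (mod 61), and since 10⁻¹ ≡ 55 (mod 61), t ≡ 49. Hence S ≡ 8 + 71·49 = 3487 (mod 4331).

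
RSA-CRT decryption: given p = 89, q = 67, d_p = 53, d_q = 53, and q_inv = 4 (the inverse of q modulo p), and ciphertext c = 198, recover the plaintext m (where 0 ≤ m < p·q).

m₁ = c^(d_p) mod p: c ≡ 20 (mod 89), and 20^53 mod 89 = 68.
m₂ = c^(d_q) mod q: c ≡ 64 (mod 67), and 64^53 mod 67 = 15.
h = q_inv·(m₁ − m₂) mod p = 4·(68 − 15) mod 89 = 34.
m = m₂ + h·q = 15 + 34·67 = 2293.

2293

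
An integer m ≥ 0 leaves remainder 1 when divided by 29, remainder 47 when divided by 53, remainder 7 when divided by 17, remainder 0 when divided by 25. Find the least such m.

168375

From m ≡ 1 (mod 29) write m = 1 + 29t. Substituting into m ≡ 47 (mod 53) gives 29t ≡ 46 (mod 53), and since 29⁻¹ ≡ 11 (mod 53), t ≡ 29. Hence m ≡ 1 + 29·29 = 842 (mod 1537).
From m ≡ 842 (mod 1537) write m = 842 + 1537t. Substituting into m ≡ 7 (mod 17) gives 1537t ≡ 15 (mod 17), and since 7⁻¹ ≡ 5 (mod 17), t ≡ 7. Hence m ≡ 842 + 1537·7 = 11601 (mod 26129).
From m ≡ 11601 (mod 26129) write m = 11601 + 26129t. Substituting into m ≡ 0 (mod 25) gives 26129t ≡ 24 (mod 25), and since 4⁻¹ ≡ 19 (mod 25), t ≡ 6. Hence m ≡ 11601 + 26129·6 = 168375 (mod 653225).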